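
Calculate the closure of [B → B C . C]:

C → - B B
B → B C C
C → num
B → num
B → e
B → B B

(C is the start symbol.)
To compute CLOSURE, for each item [A → α.Bβ] where B is a non-terminal, add [B → .γ] for all productions B → γ; repeat for the newly added items until nothing changes.

Start with: [B → B C . C]
  [B → B C . C] has the dot before C: add [C → . - B B], [C → . num]
No further items can be added.

CLOSURE = { [B → B C . C], [C → . - B B], [C → . num] }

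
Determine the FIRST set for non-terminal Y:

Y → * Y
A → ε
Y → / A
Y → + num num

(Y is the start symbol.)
{ '*', '+', '/' }

From Y → * Y:
  - '*' is a terminal: add '*' and stop
From Y → / A:
  - '/' is a terminal: add '/' and stop
From Y → + num num:
  - '+' is a terminal: add '+' and stop

Collecting: FIRST(Y) = { '*', '+', '/' }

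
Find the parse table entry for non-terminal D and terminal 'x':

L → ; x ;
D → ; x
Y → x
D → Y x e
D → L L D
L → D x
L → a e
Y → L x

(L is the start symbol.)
D → Y x e, D → L L D

To find M[D, 'x'], we find productions for D where 'x' is in the predict set (PREDICT(N → α) = (FIRST(α) \ {ε}) ∪ (FOLLOW(N) if α ⇒* ε)).

Relevant sets:
  FIRST(Y) = { ';', 'a', 'x' }
  FIRST(L) = { ';', 'a', 'x' }

D → ; x: PREDICT = { ';' }
D → Y x e: PREDICT = { ';', 'a', 'x' }
  'x' is in predict set, so this production goes in M[D, 'x']
D → L L D: PREDICT = { ';', 'a', 'x' }
  'x' is in predict set, so this production goes in M[D, 'x']

M[D, 'x'] = D → Y x e, D → L L D  (a multiply-defined cell — the grammar is not LL(1))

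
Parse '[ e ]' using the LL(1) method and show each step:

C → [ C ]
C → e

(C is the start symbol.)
LL(1) parsing maintains a stack (initially the start symbol over $) and the input. At each step: if the stack top is a terminal, match it against the current input token; if it is a non-terminal N, replace it with the RHS of M[N, lookahead] (the unique production whose predict set contains the lookahead).

Stack is shown with the top on the left.

Stack    Input    Action
------------------------
C $      [ e ] $  output C → [ C ]
[ C ] $  [ e ] $  match '['
C ] $    e ] $    output C → e
e ] $    e ] $    match 'e'
] $      ] $      match ']'
$        $        accept

The string is accepted.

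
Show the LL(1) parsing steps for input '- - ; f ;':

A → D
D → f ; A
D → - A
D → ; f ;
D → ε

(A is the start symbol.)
Stack is shown with the top on the left.

Stack    Input        Action
----------------------------
A $      - - ; f ; $  output A → D
D $      - - ; f ; $  output D → - A
- A $    - - ; f ; $  match '-'
A $      - ; f ; $    output A → D
D $      - ; f ; $    output D → - A
- A $    - ; f ; $    match '-'
A $      ; f ; $      output A → D
D $      ; f ; $      output D → ; f ;
; f ; $  ; f ; $      match ';'
f ; $    f ; $        match 'f'
; $      ; $          match ';'
$        $            accept

The string is accepted.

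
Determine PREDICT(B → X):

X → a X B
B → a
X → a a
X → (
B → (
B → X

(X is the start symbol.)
PREDICT(B → X) = (FIRST(RHS) \ {ε}) ∪ (FOLLOW(B) if ε ∈ FIRST(RHS), i.e. RHS ⇒* ε)
FIRST(X) = { '(', 'a' }
FIRST(X) = { '(', 'a' }
ε ∉ FIRST(X), so FOLLOW(B) is not added.
PREDICT(B → X) = { '(', 'a' }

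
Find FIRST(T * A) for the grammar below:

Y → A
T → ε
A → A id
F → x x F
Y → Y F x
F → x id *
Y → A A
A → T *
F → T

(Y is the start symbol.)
{ '*' }

FIRST sets of the non-terminals involved (from the grammar, by fixed-point iteration):
  FIRST(T) = { ε }

To compute FIRST(T * A), process the symbols left to right:
Symbol T is a non-terminal. Add FIRST(T) \ {ε} = { }
T is nullable (ε ∈ FIRST(T)), continue to the next symbol.
Symbol * is a terminal. Add '*' and stop.
FIRST(T * A) = { '*' }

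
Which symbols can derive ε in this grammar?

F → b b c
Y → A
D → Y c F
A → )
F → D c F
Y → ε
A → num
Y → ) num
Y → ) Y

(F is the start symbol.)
ε-productions: Y → ε
So Y is immediately nullable.
No further non-terminal can be added: every production for the remaining non-terminals contains a terminal or a non-nullable non-terminal.
Nullable = { 'Y' }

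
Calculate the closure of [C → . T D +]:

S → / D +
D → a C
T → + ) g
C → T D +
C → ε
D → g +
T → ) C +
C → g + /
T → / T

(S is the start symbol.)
Start with: [C → . T D +]
  [C → . T D +] has the dot before T: add [T → . + ) g], [T → . ) C +], [T → . / T]
No further items can be added.

CLOSURE = { [C → . T D +], [T → . ) C +], [T → . + ) g], [T → . / T] }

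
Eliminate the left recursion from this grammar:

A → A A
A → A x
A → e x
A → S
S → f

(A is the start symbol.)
A → e x A'
A → S A'
A' → A A'
A' → x A'
A' → ε
S → f

A is directly left-recursive. The standard transformation for
  A → A α₁ | ... | A α_m | β₁ | ... | β_n
is
  A  → β₁ A' | ... | β_n A'
  A' → α₁ A' | ... | α_m A' | ε

A → e x becomes A → e x A'
A → S becomes A → S A'
A → A A becomes A' → A A'
A → A x becomes A' → x A'
Add A' → ε

Productions for other non-terminals are unchanged:
  S → f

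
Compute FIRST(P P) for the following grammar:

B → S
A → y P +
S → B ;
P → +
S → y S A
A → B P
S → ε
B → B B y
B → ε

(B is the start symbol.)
FIRST sets of the non-terminals involved (from the grammar, by fixed-point iteration):
  FIRST(P) = { '+' }

To compute FIRST(P P), process the symbols left to right:
Symbol P is a non-terminal. Add FIRST(P) \ {ε} = { '+' }
P is not nullable (ε ∉ FIRST(P)), so stop here.
FIRST(P P) = { '+' }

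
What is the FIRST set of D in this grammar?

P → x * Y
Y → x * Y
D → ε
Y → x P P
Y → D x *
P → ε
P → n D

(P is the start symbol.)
{ ε }

From D → ε:
  - ε-production, so ε ∈ FIRST(D)

Collecting: FIRST(D) = { ε }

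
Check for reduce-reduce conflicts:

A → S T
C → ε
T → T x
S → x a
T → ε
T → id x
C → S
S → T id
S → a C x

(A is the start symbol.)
Yes — I4: [C → .] vs [T → .]

Augment with A' → A and build the canonical LR(0) collection (I0 = CLOSURE({[A' → . A]}), then GOTO on every symbol after a dot until no new states appear). It has 15 states:
  I0: { [A → . S T], [A' → . A], [S → . T id], [S → . a C x], [S → . x a], [T → . T x], [T → . id x], [T → .] }  — shift, reduce
  I1: { [A' → A .] }  — accept
  I2: { [A → S . T], [T → . T x], [T → . id x], [T → .] }  — shift, reduce
  I3: { [S → T . id], [T → T . x] }  — shift
  I4: { [C → . S], [C → .], [S → . T id], [S → . a C x], [S → . x a], [S → a . C x], [T → . T x], [T → . id x], [T → .] }  — shift, 2 reduces
  I5: { [T → id . x] }  — shift
  I6: { [S → x . a] }  — shift
  I7: { [S → x a .] }  — reduce
  I8: { [T → id x .] }  — reduce
  I9: { [S → a C . x] }  — shift
  I10: { [C → S .] }  — reduce
  I11: { [S → a C x .] }  — reduce
  I12: { [S → T id .] }  — reduce
  I13: { [T → T x .] }  — reduce
  I14: { [A → S T .], [T → T . x] }  — shift, reduce

I4 contains complete items [C → .], [T → .] — reduce-reduce conflict.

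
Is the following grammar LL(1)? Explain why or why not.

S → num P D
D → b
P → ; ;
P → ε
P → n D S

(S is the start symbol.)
Relevant sets:
  FOLLOW(P) = { 'b' }

For P:
  PREDICT(P → ';' ';') = { ';' }
  PREDICT(P → ε) = { 'b' }
  PREDICT(P → n D S) = { 'n' }
S, D have a single production, so nothing to check there.

All predict sets are disjoint. The grammar IS LL(1).

Answer: Yes, the grammar is LL(1).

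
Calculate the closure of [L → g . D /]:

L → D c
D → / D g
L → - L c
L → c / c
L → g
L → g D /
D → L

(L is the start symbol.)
To compute CLOSURE, for each item [A → α.Bβ] where B is a non-terminal, add [B → .γ] for all productions B → γ; repeat for the newly added items until nothing changes.

Start with: [L → g . D /]
  [L → g . D /] has the dot before D: add [D → . / D g], [D → . L]
  [D → . L] has the dot before L: add [L → . D c], [L → . - L c], [L → . c / c], [L → . g], [L → . g D /]
No further items can be added.

CLOSURE = { [D → . / D g], [D → . L], [L → . - L c], [L → . D c], [L → . c / c], [L → . g D /], [L → . g], [L → g . D /] }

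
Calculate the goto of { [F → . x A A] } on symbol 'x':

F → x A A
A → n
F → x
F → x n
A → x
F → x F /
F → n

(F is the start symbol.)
{ [A → . n], [A → . x], [F → x . A A] }

GOTO(I, 'x') = CLOSURE({ [A → αX.β] : [A → α.Xβ] ∈ I, X = 'x' })

Items with dot before 'x', with the dot advanced:
  [F → . x A A] → [F → x . A A]
Closure of the advanced items:
  [F → x . A A] has the dot before A: add [A → . n], [A → . x]

GOTO = { [A → . n], [A → . x], [F → x . A A] }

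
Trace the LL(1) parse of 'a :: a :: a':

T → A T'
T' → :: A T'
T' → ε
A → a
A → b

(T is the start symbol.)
LL(1) parsing maintains a stack (initially the start symbol over $) and the input. At each step: if the stack top is a terminal, match it against the current input token; if it is a non-terminal N, replace it with the RHS of M[N, lookahead] (the unique production whose predict set contains the lookahead).

Stack is shown with the top on the left.

Stack      Input          Action
--------------------------------
T $        a :: a :: a $  output T → A T'
A T' $     a :: a :: a $  output A → a
a T' $     a :: a :: a $  match 'a'
T' $       :: a :: a $    output T' → :: A T'
:: A T' $  :: a :: a $    match '::'
A T' $     a :: a $       output A → a
a T' $     a :: a $       match 'a'
T' $       :: a $         output T' → :: A T'
:: A T' $  :: a $         match '::'
A T' $     a $            output A → a
a T' $     a $            match 'a'
T' $       $              output T' → ε
$          $              accept

The string is accepted.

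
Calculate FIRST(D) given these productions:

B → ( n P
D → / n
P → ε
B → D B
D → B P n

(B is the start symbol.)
To compute FIRST(D), examine every production with D on the left-hand side, reading each right-hand side left to right until a non-nullable symbol is reached.

FIRST sets of the other non-terminals involved (by the same procedure, iterated to a fixed point):
  FIRST(B) = { '(', '/' }

From D → / n:
  - '/' is a terminal: add '/' and stop
From D → B P n:
  - B is a non-terminal: add FIRST(B) \ {ε} = { '(', '/' }
    B is not nullable, so stop

Collecting: FIRST(D) = { '(', '/' }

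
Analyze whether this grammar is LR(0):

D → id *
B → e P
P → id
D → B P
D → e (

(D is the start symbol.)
Yes, the grammar is LR(0)

Augment with D' → D and build the canonical LR(0) collection (I0 = CLOSURE({[D' → . D]}), then GOTO on every symbol after a dot until no new states appear). It has 10 states:
  I0: { [B → . e P], [D → . B P], [D → . e (], [D → . id *], [D' → . D] }  — shift
  I1: { [D → B . P], [P → . id] }  — shift
  I2: { [D' → D .] }  — accept
  I3: { [B → e . P], [D → e . (], [P → . id] }  — shift
  I4: { [D → id . *] }  — shift
  I5: { [D → id * .] }  — reduce
  I6: { [D → e ( .] }  — reduce
  I7: { [B → e P .] }  — reduce
  I8: { [P → id .] }  — reduce
  I9: { [D → B P .] }  — reduce

Every state is either a pure shift/goto state or contains exactly one complete item and nothing to shift — no conflicts. The grammar is LR(0).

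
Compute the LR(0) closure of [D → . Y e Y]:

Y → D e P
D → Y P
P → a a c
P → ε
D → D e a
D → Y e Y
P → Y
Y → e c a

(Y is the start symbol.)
To compute CLOSURE, for each item [A → α.Bβ] where B is a non-terminal, add [B → .γ] for all productions B → γ; repeat for the newly added items until nothing changes.

Start with: [D → . Y e Y]
  [D → . Y e Y] has the dot before Y: add [Y → . D e P], [Y → . e c a]
  [Y → . D e P] has the dot before D: add [D → . Y P], [D → . D e a]
No further items can be added.

CLOSURE = { [D → . D e a], [D → . Y P], [D → . Y e Y], [Y → . D e P], [Y → . e c a] }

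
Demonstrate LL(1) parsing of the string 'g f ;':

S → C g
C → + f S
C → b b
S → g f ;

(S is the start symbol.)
LL(1) parsing maintains a stack (initially the start symbol over $) and the input. At each step: if the stack top is a terminal, match it against the current input token; if it is a non-terminal N, replace it with the RHS of M[N, lookahead] (the unique production whose predict set contains the lookahead).

Stack is shown with the top on the left.

Stack    Input    Action
------------------------
S $      g f ; $  output S → g f ;
g f ; $  g f ; $  match 'g'
f ; $    f ; $    match 'f'
; $      ; $      match ';'
$        $        accept

The string is accepted.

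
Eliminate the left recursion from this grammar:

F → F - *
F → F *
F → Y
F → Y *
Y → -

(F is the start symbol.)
F → Y F'
F → Y * F'
F' → - * F'
F' → * F'
F' → ε
Y → -

F is directly left-recursive. The standard transformation for
  A → A α₁ | ... | A α_m | β₁ | ... | β_n
is
  A  → β₁ A' | ... | β_n A'
  A' → α₁ A' | ... | α_m A' | ε

F → Y becomes F → Y F'
F → Y * becomes F → Y * F'
F → F - * becomes F' → - * F'
F → F * becomes F' → * F'
Add F' → ε

Productions for other non-terminals are unchanged:
  Y → -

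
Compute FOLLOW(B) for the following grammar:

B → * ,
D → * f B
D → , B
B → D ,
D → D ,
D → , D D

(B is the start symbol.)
B is the start symbol, so $ ∈ FOLLOW(B).
In D → * f B: B is at the end, add FOLLOW(D)
In D → , B: B is at the end, add FOLLOW(D)

The FOLLOW sets referred to above (computed the same way, to a fixed point):
  FOLLOW(D) = { '*', ',' }

Taking the union: FOLLOW(B) = { $, '*', ',' }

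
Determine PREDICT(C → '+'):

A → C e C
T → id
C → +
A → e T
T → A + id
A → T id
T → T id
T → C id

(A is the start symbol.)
PREDICT(C → '+') = (FIRST(RHS) \ {ε}) ∪ (FOLLOW(C) if ε ∈ FIRST(RHS), i.e. RHS ⇒* ε)
FIRST('+') = { '+' }
ε ∉ FIRST('+'), so FOLLOW(C) is not added.
PREDICT(C → '+') = { '+' }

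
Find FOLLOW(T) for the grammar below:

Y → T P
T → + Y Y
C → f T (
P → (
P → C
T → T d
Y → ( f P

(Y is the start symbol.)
{ '(', 'd', 'f' }

In Y → T P: T is followed by P, add FIRST(P) \ {ε} = { '(', 'f' }
In C → f T (: T is followed by '(', add FIRST('(') \ {ε} = { '(' }
In T → T d: T is followed by d, add FIRST(d) \ {ε} = { 'd' }

Taking the union: FOLLOW(T) = { '(', 'd', 'f' }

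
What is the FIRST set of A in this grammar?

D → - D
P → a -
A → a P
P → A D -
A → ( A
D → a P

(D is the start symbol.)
{ '(', 'a' }

From A → a P:
  - a is a terminal: add 'a' and stop
From A → ( A:
  - '(' is a terminal: add '(' and stop

Collecting: FIRST(A) = { '(', 'a' }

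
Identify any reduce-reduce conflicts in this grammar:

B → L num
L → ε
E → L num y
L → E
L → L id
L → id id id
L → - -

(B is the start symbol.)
No reduce-reduce conflicts

Augment with B' → B and build the canonical LR(0) collection (I0 = CLOSURE({[B' → . B]}), then GOTO on every symbol after a dot until no new states appear). It has 12 states:
  I0: { [B → . L num], [B' → . B], [E → . L num y], [L → . - -], [L → . E], [L → . L id], [L → . id id id], [L → .] }  — shift, reduce
  I1: { [L → - . -] }  — shift
  I2: { [B' → B .] }  — accept
  I3: { [L → E .] }  — reduce
  I4: { [B → L . num], [E → L . num y], [L → L . id] }  — shift
  I5: { [L → id . id id] }  — shift
  I6: { [L → id id . id] }  — shift
  I7: { [L → id id id .] }  — reduce
  I8: { [L → L id .] }  — reduce
  I9: { [B → L num .], [E → L num . y] }  — shift, reduce
  I10: { [E → L num y .] }  — reduce
  I11: { [L → - - .] }  — reduce

No state contains more than one complete item.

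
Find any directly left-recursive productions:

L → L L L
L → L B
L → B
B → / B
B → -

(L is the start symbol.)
Direct left recursion occurs when N → N α for some non-terminal N (the right-hand side begins with the left-hand side itself).

L → L L L: LEFT RECURSIVE (starts with L)
L → L B: LEFT RECURSIVE (starts with L)
L → B: starts with B
B → / B: starts with '/'
B → -: starts with '-'

The grammar has direct left recursion on: L.

Answer: Yes, L is left-recursive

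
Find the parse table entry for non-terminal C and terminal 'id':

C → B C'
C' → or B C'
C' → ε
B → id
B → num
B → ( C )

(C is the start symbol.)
C → B C'

To find M[C, 'id'], we find productions for C where 'id' is in the predict set (PREDICT(N → α) = (FIRST(α) \ {ε}) ∪ (FOLLOW(N) if α ⇒* ε)).

Relevant sets:
  FIRST(B) = { '(', 'id', 'num' }

C → B C': PREDICT = { '(', 'id', 'num' }
  'id' is in predict set, so this production goes in M[C, 'id']

M[C, 'id'] = C → B C'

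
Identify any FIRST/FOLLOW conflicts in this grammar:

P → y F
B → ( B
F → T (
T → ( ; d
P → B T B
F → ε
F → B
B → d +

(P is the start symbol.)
A FIRST/FOLLOW conflict occurs when a non-terminal N has a nullable alternative N → β (β ⇒* ε) and another alternative N → α with FIRST(α) ∩ FOLLOW(N) ≠ ∅: on such a lookahead the parser cannot decide between expanding α and letting N vanish via β.

Nullable non-terminals: F.
FIRST sets used below: FIRST(T) = { '(' }, FIRST(B) = { '(', 'd' }

F: nullable alternative(s) F → ε; FOLLOW(F) = { $ }
  F → T (: FIRST \ {ε} = { '(' } — disjoint from FOLLOW(F)
  F → ε: FIRST \ {ε} = { } — this is the only nullable alternative, skip
  F → B: FIRST \ {ε} = { '(', 'd' } — disjoint from FOLLOW(F)

B, P, T have no nullable alternative, so no FIRST/FOLLOW check is needed there.

No FIRST/FOLLOW conflicts found.

Answer: No FIRST/FOLLOW conflicts.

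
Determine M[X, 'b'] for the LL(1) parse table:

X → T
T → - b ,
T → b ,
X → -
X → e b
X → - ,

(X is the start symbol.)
X → T

To find M[X, 'b'], we find productions for X where 'b' is in the predict set (PREDICT(N → α) = (FIRST(α) \ {ε}) ∪ (FOLLOW(N) if α ⇒* ε)).

Relevant sets:
  FIRST(T) = { '-', 'b' }

X → T: PREDICT = { '-', 'b' }
  'b' is in predict set, so this production goes in M[X, 'b']
X → -: PREDICT = { '-' }
X → e b: PREDICT = { 'e' }
X → - ,: PREDICT = { '-' }

M[X, 'b'] = X → T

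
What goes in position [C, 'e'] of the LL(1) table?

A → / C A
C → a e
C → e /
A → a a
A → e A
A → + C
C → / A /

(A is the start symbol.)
C → e /

To find M[C, 'e'], we find productions for C where 'e' is in the predict set (PREDICT(N → α) = (FIRST(α) \ {ε}) ∪ (FOLLOW(N) if α ⇒* ε)).

C → a e: PREDICT = { 'a' }
C → e /: PREDICT = { 'e' }
  'e' is in predict set, so this production goes in M[C, 'e']
C → / A /: PREDICT = { '/' }

M[C, 'e'] = C → e /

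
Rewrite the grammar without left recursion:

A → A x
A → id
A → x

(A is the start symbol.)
A is directly left-recursive. The standard transformation for
  A → A α₁ | ... | A α_m | β₁ | ... | β_n
is
  A  → β₁ A' | ... | β_n A'
  A' → α₁ A' | ... | α_m A' | ε

A → id becomes A → id A'
A → x becomes A → x A'
A → A x becomes A' → x A'
Add A' → ε

Resulting grammar:
A → id A'
A → x A'
A' → x A'
A' → ε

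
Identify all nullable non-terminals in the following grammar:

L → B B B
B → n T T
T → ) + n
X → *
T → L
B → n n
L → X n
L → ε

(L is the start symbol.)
{ 'L', 'T' }

A non-terminal is nullable if it can derive ε (the empty string): either it has an ε-production, or it has a production whose right-hand side consists entirely of nullable non-terminals.

ε-productions: L → ε
So L is immediately nullable.
T → L: every symbol on the right is nullable, so T is nullable too.
No further non-terminal can be added: every production for the remaining non-terminals contains a terminal or a non-nullable non-terminal.
Nullable = { 'L', 'T' }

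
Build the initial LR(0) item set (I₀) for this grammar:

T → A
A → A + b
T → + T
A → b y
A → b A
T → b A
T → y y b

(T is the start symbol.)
First, augment the grammar with T' → T
I₀ = CLOSURE({ [T' → . T] }):
  [T' → . T] has the dot before T: add [T → . A], [T → . + T], [T → . b A], [T → . y y b]
  [T → . A] has the dot before A: add [A → . A + b], [A → . b y], [A → . b A]
No further items can be added.

I₀ = { [A → . A + b], [A → . b A], [A → . b y], [T → . + T], [T → . A], [T → . b A], [T → . y y b], [T' → . T] }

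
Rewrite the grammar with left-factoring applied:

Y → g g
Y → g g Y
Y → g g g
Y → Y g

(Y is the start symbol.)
Y → g g Y'
Y' → ε
Y' → Y
Y' → g
Y → Y g

Left-factoring transforms A → αβ₁ | αβ₂ into A → αA' and A' → β₁ | β₂
(α is the longest common prefix among the alternatives). Repeat until
no nonterminal has two alternatives with a common prefix.

Round 1: Y has alternatives sharing prefix 'g g'. Introduce Y': Y → g g Y'
  Add: Y' → ε
  Add: Y' → Y
  Add: Y' → g

No remaining common prefixes — done.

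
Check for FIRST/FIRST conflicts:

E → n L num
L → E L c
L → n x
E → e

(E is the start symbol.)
FIRST sets of the non-terminals at (or reachable through a nullable prefix from) the front of some alternative:
  FIRST(E) = { 'e', 'n' }

Productions for E:
  E → n L num: FIRST = { 'n' }
  E → e: FIRST = { 'e' }
Productions for L:
  L → E L c: FIRST = { 'e', 'n' }
  L → n x: FIRST = { 'n' }

Conflict for L: L → E L c and L → n x
  Overlap: { 'n' }

Answer: Yes. L → E L c / L → n x on { 'n' }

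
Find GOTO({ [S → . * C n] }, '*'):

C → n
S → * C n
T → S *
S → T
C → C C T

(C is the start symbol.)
GOTO(I, '*') = CLOSURE({ [A → αX.β] : [A → α.Xβ] ∈ I, X = '*' })

Items with dot before '*', with the dot advanced:
  [S → . * C n] → [S → * . C n]
Closure of the advanced items:
  [S → * . C n] has the dot before C: add [C → . n], [C → . C C T]

GOTO = { [C → . C C T], [C → . n], [S → * . C n] }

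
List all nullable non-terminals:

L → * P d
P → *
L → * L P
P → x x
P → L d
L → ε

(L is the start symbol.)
A non-terminal is nullable if it can derive ε (the empty string): either it has an ε-production, or it has a production whose right-hand side consists entirely of nullable non-terminals.

ε-productions: L → ε
So L is immediately nullable.
No further non-terminal can be added: every production for the remaining non-terminals contains a terminal or a non-nullable non-terminal.
Nullable = { 'L' }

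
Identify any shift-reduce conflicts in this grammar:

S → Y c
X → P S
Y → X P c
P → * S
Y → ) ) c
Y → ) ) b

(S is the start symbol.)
No shift-reduce conflicts

A shift-reduce conflict occurs when an LR(0) state has both:
  - a complete (reduce) item [A → α .] (dot at the end), and
  - a shift item [B → β . c γ] (dot before a terminal).

Augment with S' → S and build the canonical LR(0) collection (I0 = CLOSURE({[S' → . S]}), then GOTO on every symbol after a dot until no new states appear). It has 15 states:
  I0: { [P → . * S], [S → . Y c], [S' → . S], [X → . P S], [Y → . ) ) b], [Y → . ) ) c], [Y → . X P c] }  — shift
  I1: { [Y → ) . ) b], [Y → ) . ) c] }  — shift
  I2: { [P → * . S], [P → . * S], [S → . Y c], [X → . P S], [Y → . ) ) b], [Y → . ) ) c], [Y → . X P c] }  — shift
  I3: { [P → . * S], [S → . Y c], [X → . P S], [X → P . S], [Y → . ) ) b], [Y → . ) ) c], [Y → . X P c] }  — shift
  I4: { [S' → S .] }  — accept
  I5: { [P → . * S], [Y → X . P c] }  — shift
  I6: { [S → Y . c] }  — shift
  I7: { [S → Y c .] }  — reduce
  I8: { [Y → X P . c] }  — shift
  I9: { [Y → X P c .] }  — reduce
  I10: { [X → P S .] }  — reduce
  I11: { [P → * S .] }  — reduce
  I12: { [Y → ) ) . b], [Y → ) ) . c] }  — shift
  I13: { [Y → ) ) b .] }  — reduce
  I14: { [Y → ) ) c .] }  — reduce

No state contains both a complete item and a shift item.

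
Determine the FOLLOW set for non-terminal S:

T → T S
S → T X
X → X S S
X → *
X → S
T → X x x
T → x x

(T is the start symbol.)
{ $, '*', 'x' }

In T → T S: S is at the end, add FOLLOW(T)
In X → X S S: S is followed by S, add FIRST(S) \ {ε} = { '*', 'x' }
In X → X S S: S is at the end, add FOLLOW(X)
In X → S: S is at the end, add FOLLOW(X)

The FOLLOW sets referred to above (computed the same way, to a fixed point):
  FOLLOW(T) = { $, '*', 'x' }
  FOLLOW(X) = { $, '*', 'x' }

Taking the union: FOLLOW(S) = { $, '*', 'x' }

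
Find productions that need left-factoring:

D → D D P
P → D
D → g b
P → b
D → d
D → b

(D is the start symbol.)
Left-factoring is needed when two productions for the same non-terminal
share a common prefix on the right-hand side.

Productions for D:
  D → D D P
  D → g b
  D → d
  D → b
Productions for P:
  P → D
  P → b

No common prefixes found.

Answer: No, left-factoring is not needed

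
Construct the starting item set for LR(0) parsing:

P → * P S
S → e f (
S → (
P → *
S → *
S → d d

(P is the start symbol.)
First, augment the grammar with P' → P
I₀ = CLOSURE({ [P' → . P] }):
  [P' → . P] has the dot before P: add [P → . * P S], [P → . *]
No further items can be added.

I₀ = { [P → . * P S], [P → . *], [P' → . P] }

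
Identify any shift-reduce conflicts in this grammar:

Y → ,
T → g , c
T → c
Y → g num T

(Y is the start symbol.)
No shift-reduce conflicts

A shift-reduce conflict occurs when an LR(0) state has both:
  - a complete (reduce) item [A → α .] (dot at the end), and
  - a shift item [B → β . c γ] (dot before a terminal).

Augment with Y' → Y and build the canonical LR(0) collection (I0 = CLOSURE({[Y' → . Y]}), then GOTO on every symbol after a dot until no new states appear). It has 10 states:
  I0: { [Y → . ,], [Y → . g num T], [Y' → . Y] }  — shift
  I1: { [Y → , .] }  — reduce
  I2: { [Y' → Y .] }  — accept
  I3: { [Y → g . num T] }  — shift
  I4: { [T → . c], [T → . g , c], [Y → g num . T] }  — shift
  I5: { [Y → g num T .] }  — reduce
  I6: { [T → c .] }  — reduce
  I7: { [T → g . , c] }  — shift
  I8: { [T → g , . c] }  — shift
  I9: { [T → g , c .] }  — reduce

No state contains both a complete item and a shift item.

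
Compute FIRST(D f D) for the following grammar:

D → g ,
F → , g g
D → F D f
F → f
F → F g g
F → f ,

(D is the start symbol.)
FIRST sets of the non-terminals involved (from the grammar, by fixed-point iteration):
  FIRST(D) = { ',', 'f', 'g' }

To compute FIRST(D f D), process the symbols left to right:
Symbol D is a non-terminal. Add FIRST(D) \ {ε} = { ',', 'f', 'g' }
D is not nullable (ε ∉ FIRST(D)), so stop here.
FIRST(D f D) = { ',', 'f', 'g' }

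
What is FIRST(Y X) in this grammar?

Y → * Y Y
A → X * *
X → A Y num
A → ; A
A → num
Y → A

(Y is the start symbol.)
{ '*', ';', 'num' }

FIRST sets of the non-terminals involved (from the grammar, by fixed-point iteration):
  FIRST(Y) = { '*', ';', 'num' }

To compute FIRST(Y X), process the symbols left to right:
Symbol Y is a non-terminal. Add FIRST(Y) \ {ε} = { '*', ';', 'num' }
Y is not nullable (ε ∉ FIRST(Y)), so stop here.
FIRST(Y X) = { '*', ';', 'num' }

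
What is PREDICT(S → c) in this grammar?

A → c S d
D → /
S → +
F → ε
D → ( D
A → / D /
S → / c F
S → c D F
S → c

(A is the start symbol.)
{ 'c' }

PREDICT(S → c) = (FIRST(RHS) \ {ε}) ∪ (FOLLOW(S) if ε ∈ FIRST(RHS), i.e. RHS ⇒* ε)
FIRST(c) = { 'c' }
ε ∉ FIRST(c), so FOLLOW(S) is not added.
PREDICT(S → c) = { 'c' }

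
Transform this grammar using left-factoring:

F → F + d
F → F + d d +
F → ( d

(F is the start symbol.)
F → F + d F'
F' → ε
F' → d +
F → ( d

Left-factoring transforms A → αβ₁ | αβ₂ into A → αA' and A' → β₁ | β₂
(α is the longest common prefix among the alternatives). Repeat until
no nonterminal has two alternatives with a common prefix.

Round 1: F has alternatives sharing prefix 'F + d'. Introduce F': F → F + d F'
  Add: F' → ε
  Add: F' → d +

No remaining common prefixes — done.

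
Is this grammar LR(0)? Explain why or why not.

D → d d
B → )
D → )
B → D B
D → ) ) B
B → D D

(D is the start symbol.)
No. Shift-reduce conflict between [D → ) .] and [D → ) . ) B]

A grammar is LR(0) if no state in the canonical LR(0) collection has:
  - both a shift item (dot before a terminal) and a complete item (shift-reduce conflict), or
  - two or more complete items (reduce-reduce conflict; the accept item [D' → D .] counts as a complete item here).

Augment with D' → D and build the canonical LR(0) collection (I0 = CLOSURE({[D' → . D]}), then GOTO on every symbol after a dot until no new states appear). It has 11 states:
  I0: { [D → . ) ) B], [D → . )], [D → . d d], [D' → . D] }  — shift
  I1: { [D → ) . ) B], [D → ) .] }  — shift, reduce
  I2: { [D' → D .] }  — accept
  I3: { [D → d . d] }  — shift
  I4: { [D → d d .] }  — reduce
  I5: { [B → . )], [B → . D B], [B → . D D], [D → ) ) . B], [D → . ) ) B], [D → . )], [D → . d d] }  — shift
  I6: { [B → ) .], [D → ) . ) B], [D → ) .] }  — shift, 2 reduces
  I7: { [D → ) ) B .] }  — reduce
  I8: { [B → . )], [B → . D B], [B → . D D], [B → D . B], [B → D . D], [D → . ) ) B], [D → . )], [D → . d d] }  — shift
  I9: { [B → D B .] }  — reduce
  I10: { [B → . )], [B → . D B], [B → . D D], [B → D . B], [B → D . D], [B → D D .], [D → . ) ) B], [D → . )], [D → . d d] }  — shift, reduce

Conflict in state I1:
  Shift-reduce conflict between [D → ) .] and [D → ) . ) B]
So the grammar is NOT LR(0).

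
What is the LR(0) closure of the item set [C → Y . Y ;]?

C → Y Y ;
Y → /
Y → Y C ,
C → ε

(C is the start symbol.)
To compute CLOSURE, for each item [A → α.Bβ] where B is a non-terminal, add [B → .γ] for all productions B → γ; repeat for the newly added items until nothing changes.

Start with: [C → Y . Y ;]
  [C → Y . Y ;] has the dot before Y: add [Y → . /], [Y → . Y C ,]
No further items can be added.

CLOSURE = { [C → Y . Y ;], [Y → . /], [Y → . Y C ,] }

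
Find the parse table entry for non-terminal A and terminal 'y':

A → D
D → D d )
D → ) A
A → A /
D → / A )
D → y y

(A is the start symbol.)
To find M[A, 'y'], we find productions for A where 'y' is in the predict set (PREDICT(N → α) = (FIRST(α) \ {ε}) ∪ (FOLLOW(N) if α ⇒* ε)).

Relevant sets:
  FIRST(D) = { ')', '/', 'y' }
  FIRST(A) = { ')', '/', 'y' }

A → D: PREDICT = { ')', '/', 'y' }
  'y' is in predict set, so this production goes in M[A, 'y']
A → A /: PREDICT = { ')', '/', 'y' }
  'y' is in predict set, so this production goes in M[A, 'y']

M[A, 'y'] = A → D, A → A /  (a multiply-defined cell — the grammar is not LL(1))

Answer: A → D, A → A /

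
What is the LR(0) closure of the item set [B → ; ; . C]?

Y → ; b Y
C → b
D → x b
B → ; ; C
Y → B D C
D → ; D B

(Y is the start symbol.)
{ [B → ; ; . C], [C → . b] }

To compute CLOSURE, for each item [A → α.Bβ] where B is a non-terminal, add [B → .γ] for all productions B → γ; repeat for the newly added items until nothing changes.

Start with: [B → ; ; . C]
  [B → ; ; . C] has the dot before C: add [C → . b]
No further items can be added.

CLOSURE = { [B → ; ; . C], [C → . b] }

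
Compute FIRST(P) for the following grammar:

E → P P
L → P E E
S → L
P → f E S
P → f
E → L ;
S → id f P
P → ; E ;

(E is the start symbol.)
From P → f E S:
  - f is a terminal: add 'f' and stop
From P → f:
  - f is a terminal: add 'f' and stop
From P → ; E ;:
  - ';' is a terminal: add ';' and stop

Collecting: FIRST(P) = { ';', 'f' }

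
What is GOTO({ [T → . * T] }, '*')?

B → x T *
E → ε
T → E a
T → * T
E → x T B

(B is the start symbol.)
{ [E → . x T B], [E → .], [T → * . T], [T → . * T], [T → . E a] }

GOTO(I, '*') = CLOSURE({ [A → αX.β] : [A → α.Xβ] ∈ I, X = '*' })

Items with dot before '*', with the dot advanced:
  [T → . * T] → [T → * . T]
Closure of the advanced items:
  [T → * . T] has the dot before T: add [T → . E a], [T → . * T]
  [T → . E a] has the dot before E: add [E → .], [E → . x T B]

GOTO = { [E → . x T B], [E → .], [T → * . T], [T → . * T], [T → . E a] }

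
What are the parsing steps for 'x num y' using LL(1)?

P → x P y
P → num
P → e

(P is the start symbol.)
LL(1) parsing maintains a stack (initially the start symbol over $) and the input. At each step: if the stack top is a terminal, match it against the current input token; if it is a non-terminal N, replace it with the RHS of M[N, lookahead] (the unique production whose predict set contains the lookahead).

Stack is shown with the top on the left.

Stack    Input      Action
--------------------------
P $      x num y $  output P → x P y
x P y $  x num y $  match 'x'
P y $    num y $    output P → num
num y $  num y $    match 'num'
y $      y $        match 'y'
$        $          accept

The string is accepted.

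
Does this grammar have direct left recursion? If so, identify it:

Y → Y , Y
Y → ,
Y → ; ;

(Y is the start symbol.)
Yes, Y is left-recursive

Y → Y , Y: LEFT RECURSIVE (starts with Y)
Y → ,: starts with ','
Y → ; ;: starts with ';'

The grammar has direct left recursion on: Y.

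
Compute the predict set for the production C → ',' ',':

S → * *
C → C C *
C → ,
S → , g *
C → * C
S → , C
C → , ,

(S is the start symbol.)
PREDICT(C → ',' ',') = (FIRST(RHS) \ {ε}) ∪ (FOLLOW(C) if ε ∈ FIRST(RHS), i.e. RHS ⇒* ε)
FIRST(',' ',') = { ',' }
ε ∉ FIRST(',' ','), so FOLLOW(C) is not added.
PREDICT(C → ',' ',') = { ',' }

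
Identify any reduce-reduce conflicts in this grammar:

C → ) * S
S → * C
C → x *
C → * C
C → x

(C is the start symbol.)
No reduce-reduce conflicts

A reduce-reduce conflict occurs when an LR(0) state has two complete items [A → α .] and [B → β .] — both call for a reduction, and with no lookahead the parser cannot choose between them.

Augment with C' → C and build the canonical LR(0) collection (I0 = CLOSURE({[C' → . C]}), then GOTO on every symbol after a dot until no new states appear). It has 11 states:
  I0: { [C → . ) * S], [C → . * C], [C → . x *], [C → . x], [C' → . C] }  — shift
  I1: { [C → ) . * S] }  — shift
  I2: { [C → * . C], [C → . ) * S], [C → . * C], [C → . x *], [C → . x] }  — shift
  I3: { [C' → C .] }  — accept
  I4: { [C → x . *], [C → x .] }  — shift, reduce
  I5: { [C → x * .] }  — reduce
  I6: { [C → * C .] }  — reduce
  I7: { [C → ) * . S], [S → . * C] }  — shift
  I8: { [C → . ) * S], [C → . * C], [C → . x *], [C → . x], [S → * . C] }  — shift
  I9: { [C → ) * S .] }  — reduce
  I10: { [S → * C .] }  — reduce

No state contains more than one complete item.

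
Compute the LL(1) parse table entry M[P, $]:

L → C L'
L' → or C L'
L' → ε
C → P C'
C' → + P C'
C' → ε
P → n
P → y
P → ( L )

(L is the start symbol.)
To find M[P, $], we find productions for P where $ is in the predict set (PREDICT(N → α) = (FIRST(α) \ {ε}) ∪ (FOLLOW(N) if α ⇒* ε)).

P → n: PREDICT = { 'n' }
P → y: PREDICT = { 'y' }
P → ( L ): PREDICT = { '(' }

M[P, $] is empty (no production applies)

Answer: Empty (error entry)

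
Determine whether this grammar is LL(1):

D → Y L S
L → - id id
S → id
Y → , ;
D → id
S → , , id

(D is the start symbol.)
A grammar is LL(1) if for each non-terminal N with multiple productions, the predict sets of those productions are pairwise disjoint, where PREDICT(N → α) = (FIRST(α) \ {ε}) ∪ (FOLLOW(N) if α ⇒* ε).

Relevant sets:
  FIRST(Y) = { ',' }

For D:
  PREDICT(D → Y L S) = { ',' }
  PREDICT(D → id) = { 'id' }
For S:
  PREDICT(S → id) = { 'id' }
  PREDICT(S → ',' ',' id) = { ',' }
L, Y have a single production, so nothing to check there.

All predict sets are disjoint. The grammar IS LL(1).

Answer: Yes, the grammar is LL(1).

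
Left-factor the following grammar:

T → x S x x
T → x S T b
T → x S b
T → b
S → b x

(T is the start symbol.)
T → x S T'
T' → x x
T' → T b
T' → b
T → b
S → b x

Left-factoring transforms A → αβ₁ | αβ₂ into A → αA' and A' → β₁ | β₂
(α is the longest common prefix among the alternatives). Repeat until
no nonterminal has two alternatives with a common prefix.

Round 1: T has alternatives sharing prefix 'x S'. Introduce T': T → x S T'
  Add: T' → x x
  Add: T' → T b
  Add: T' → b

No remaining common prefixes — done.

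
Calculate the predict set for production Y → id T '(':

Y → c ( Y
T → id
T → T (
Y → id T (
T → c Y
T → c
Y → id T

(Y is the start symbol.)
PREDICT(Y → id T '(') = (FIRST(RHS) \ {ε}) ∪ (FOLLOW(Y) if ε ∈ FIRST(RHS), i.e. RHS ⇒* ε)
FIRST(id T '(') = { 'id' }
ε ∉ FIRST(id T '('), so FOLLOW(Y) is not added.
PREDICT(Y → id T '(') = { 'id' }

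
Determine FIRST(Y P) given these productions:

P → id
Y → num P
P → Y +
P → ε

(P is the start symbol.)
FIRST sets of the non-terminals involved (from the grammar, by fixed-point iteration):
  FIRST(Y) = { 'num' }

To compute FIRST(Y P), process the symbols left to right:
Symbol Y is a non-terminal. Add FIRST(Y) \ {ε} = { 'num' }
Y is not nullable (ε ∉ FIRST(Y)), so stop here.
FIRST(Y P) = { 'num' }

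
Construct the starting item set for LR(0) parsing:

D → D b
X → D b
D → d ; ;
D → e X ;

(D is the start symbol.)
First, augment the grammar with D' → D
I₀ = CLOSURE({ [D' → . D] }):
  [D' → . D] has the dot before D: add [D → . D b], [D → . d ; ;], [D → . e X ;]
No further items can be added.

I₀ = { [D → . D b], [D → . d ; ;], [D → . e X ;], [D' → . D] }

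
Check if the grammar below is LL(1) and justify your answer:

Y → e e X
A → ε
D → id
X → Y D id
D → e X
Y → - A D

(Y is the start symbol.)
For Y:
  PREDICT(Y → e e X) = { 'e' }
  PREDICT(Y → '-' A D) = { '-' }
For D:
  PREDICT(D → id) = { 'id' }
  PREDICT(D → e X) = { 'e' }
A, X have a single production, so nothing to check there.

All predict sets are disjoint. The grammar IS LL(1).

Answer: Yes, the grammar is LL(1).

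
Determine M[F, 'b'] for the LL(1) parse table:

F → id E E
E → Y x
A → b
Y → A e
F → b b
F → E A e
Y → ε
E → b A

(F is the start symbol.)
To find M[F, 'b'], we find productions for F where 'b' is in the predict set (PREDICT(N → α) = (FIRST(α) \ {ε}) ∪ (FOLLOW(N) if α ⇒* ε)).

Relevant sets:
  FIRST(E) = { 'b', 'x' }

F → id E E: PREDICT = { 'id' }
F → b b: PREDICT = { 'b' }
  'b' is in predict set, so this production goes in M[F, 'b']
F → E A e: PREDICT = { 'b', 'x' }
  'b' is in predict set, so this production goes in M[F, 'b']

M[F, 'b'] = F → b b, F → E A e  (a multiply-defined cell — the grammar is not LL(1))

Answer: F → b b, F → E A e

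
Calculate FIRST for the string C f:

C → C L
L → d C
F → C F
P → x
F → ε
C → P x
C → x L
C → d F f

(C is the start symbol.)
{ 'd', 'x' }

FIRST sets of the non-terminals involved (from the grammar, by fixed-point iteration):
  FIRST(C) = { 'd', 'x' }

To compute FIRST(C f), process the symbols left to right:
Symbol C is a non-terminal. Add FIRST(C) \ {ε} = { 'd', 'x' }
C is not nullable (ε ∉ FIRST(C)), so stop here.
FIRST(C f) = { 'd', 'x' }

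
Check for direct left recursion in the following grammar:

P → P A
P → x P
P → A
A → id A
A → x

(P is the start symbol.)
P → P A: LEFT RECURSIVE (starts with P)
P → x P: starts with x
P → A: starts with A
A → id A: starts with id
A → x: starts with x

The grammar has direct left recursion on: P.

Answer: Yes, P is left-recursive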